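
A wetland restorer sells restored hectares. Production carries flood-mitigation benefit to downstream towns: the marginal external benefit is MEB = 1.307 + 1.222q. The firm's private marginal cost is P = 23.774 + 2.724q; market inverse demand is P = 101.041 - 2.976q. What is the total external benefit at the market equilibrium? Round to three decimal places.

129.991

Market equilibrium (private): 23.774 + 2.724q = 101.041 - 2.976q → q_m = 13.5556.
Total external benefit = ∫₀^{q_m} (1.307 + 1.222q) dq = 1.307×13.5556 + ½×1.222×13.5556² = 129.9910.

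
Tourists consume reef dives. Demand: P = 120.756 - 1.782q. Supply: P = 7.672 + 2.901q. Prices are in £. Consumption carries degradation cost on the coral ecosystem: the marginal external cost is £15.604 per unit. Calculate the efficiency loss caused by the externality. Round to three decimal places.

Market equilibrium (private): 7.672 + 2.901q = 120.756 - 1.782q → q_m = 24.1478.
Social marginal benefit = demand − MEC = 105.152 - 1.782q.
Set SMB = MC: 105.152 - 1.782q = 7.672 + 2.901q → q* = 20.8157.
The loss is the area between SMB and MC from q* to q_m; with linear curves that's a triangle of height MEC(q_m).
DWL = ½ × 3.3321 × 15.6040 = 25.9970.

DWL = £25.997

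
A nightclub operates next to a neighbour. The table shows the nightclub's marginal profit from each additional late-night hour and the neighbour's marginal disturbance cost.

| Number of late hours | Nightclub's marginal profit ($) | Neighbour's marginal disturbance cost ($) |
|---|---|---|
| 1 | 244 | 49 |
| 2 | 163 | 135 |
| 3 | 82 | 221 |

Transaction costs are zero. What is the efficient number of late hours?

2

Bargaining reaches the level where marginal profit last exceeds marginal disturbance cost.
That holds through level 2 (163 ≥ 135) but not at 3 (82 < 221).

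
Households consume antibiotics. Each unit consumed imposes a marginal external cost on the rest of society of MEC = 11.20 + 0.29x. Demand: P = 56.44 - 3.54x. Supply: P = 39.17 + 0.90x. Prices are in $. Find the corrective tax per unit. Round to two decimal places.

Social marginal benefit = demand − MEC = 45.24 - 3.83x.
Set SMB = MC: 45.24 - 3.83x = 39.17 + 0.90x → x* = 1.2833.
The Pigouvian tax equals MEC at x*: 11.20 + 0.29×1.2833 = 11.5722.

tax = $11.57 per unit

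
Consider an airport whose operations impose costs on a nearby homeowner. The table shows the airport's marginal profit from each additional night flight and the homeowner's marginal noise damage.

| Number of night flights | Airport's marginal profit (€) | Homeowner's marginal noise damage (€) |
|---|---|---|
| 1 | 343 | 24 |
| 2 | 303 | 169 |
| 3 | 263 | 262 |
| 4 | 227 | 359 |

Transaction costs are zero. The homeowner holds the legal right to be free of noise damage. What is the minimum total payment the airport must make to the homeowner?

Efficient level: marginal profit ≥ marginal noise damage through level 3, so k* = 3.
With the homeowner holding the right, the airport must at least compensate total damage at k*: 24 + 169 + 262 = 455.

€455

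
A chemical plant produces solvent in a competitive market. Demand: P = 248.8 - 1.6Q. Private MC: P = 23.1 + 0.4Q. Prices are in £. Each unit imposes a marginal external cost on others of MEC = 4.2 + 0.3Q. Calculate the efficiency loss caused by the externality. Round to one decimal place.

DWL = £314.8

Market equilibrium (private): 23.1 + 0.4Q = 248.8 - 1.6Q → Q_m = 112.8500.
Social marginal cost = private MC + MEC = 27.3 + 0.7Q.
Set SMC = demand: 27.3 + 0.7Q = 248.8 - 1.6Q → Q* = 96.3043.
The welfare-loss triangle has base |Q_m − Q*| and height MEC(Q_m) (the vertical gap between SMC and demand is zero at Q* and MEC at Q_m).
DWL = ½ × 16.5457 × 38.0550 = 314.8233.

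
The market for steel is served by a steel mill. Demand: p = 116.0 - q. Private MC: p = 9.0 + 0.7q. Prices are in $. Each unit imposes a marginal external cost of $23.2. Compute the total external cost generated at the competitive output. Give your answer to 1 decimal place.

Market equilibrium (private): 9.0 + 0.7q = 116.0 - q → q_m = 62.9412.
Total external cost = MEC × q_m = 23.2 × 62.9412 = 1460.2358.

$1460.2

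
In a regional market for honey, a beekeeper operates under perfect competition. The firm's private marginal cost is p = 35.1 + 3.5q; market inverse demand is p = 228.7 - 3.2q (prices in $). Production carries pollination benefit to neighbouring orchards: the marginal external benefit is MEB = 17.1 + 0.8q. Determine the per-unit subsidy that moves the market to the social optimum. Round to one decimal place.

subsidy = $45.7 per unit

Social marginal cost = private MC − MEB = 18.0 + 2.7q.
Set SMC = demand: 18.0 + 2.7q = 228.7 - 3.2q → q* = 35.7119.
The Pigouvian subsidy equals MEB at q*: 17.1 + 0.8×35.7119 = 45.6695.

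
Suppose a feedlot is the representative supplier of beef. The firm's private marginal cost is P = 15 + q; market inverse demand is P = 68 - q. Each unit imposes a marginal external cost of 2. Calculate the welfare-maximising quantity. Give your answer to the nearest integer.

Social marginal cost = private MC + MEC = 17 + q.
Set SMC = demand: 17 + q = 68 - q → q* = 25.5000.

q* = 26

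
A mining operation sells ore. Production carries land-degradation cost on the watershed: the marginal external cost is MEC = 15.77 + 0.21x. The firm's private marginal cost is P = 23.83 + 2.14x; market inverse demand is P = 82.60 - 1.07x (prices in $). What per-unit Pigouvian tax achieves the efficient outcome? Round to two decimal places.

Social marginal cost = private MC + MEC = 39.60 + 2.35x.
Set SMC = demand: 39.60 + 2.35x = 82.60 - 1.07x → x* = 12.5731.
The Pigouvian tax equals MEC at x*: 15.77 + 0.21×12.5731 = 18.4104.

tax = $18.41 per unit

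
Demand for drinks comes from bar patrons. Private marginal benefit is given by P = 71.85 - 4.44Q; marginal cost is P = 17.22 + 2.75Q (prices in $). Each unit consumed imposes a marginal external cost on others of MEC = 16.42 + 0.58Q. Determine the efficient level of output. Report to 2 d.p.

Social marginal benefit = demand − MEC = 55.43 - 5.02Q.
Set SMB = MC: 55.43 - 5.02Q = 17.22 + 2.75Q → Q* = 4.9176.

Q* = 4.92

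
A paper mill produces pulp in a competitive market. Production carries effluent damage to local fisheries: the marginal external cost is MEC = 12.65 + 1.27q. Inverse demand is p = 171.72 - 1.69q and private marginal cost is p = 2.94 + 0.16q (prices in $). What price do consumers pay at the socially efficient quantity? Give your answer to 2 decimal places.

P = $87.15

Social marginal cost = private MC + MEC = 15.59 + 1.43q.
Set SMC = demand: 15.59 + 1.43q = 171.72 - 1.69q → q* = 50.0417.
Consumer price on the demand curve at q*: 171.72 − 1.69×50.0417 = 87.1495.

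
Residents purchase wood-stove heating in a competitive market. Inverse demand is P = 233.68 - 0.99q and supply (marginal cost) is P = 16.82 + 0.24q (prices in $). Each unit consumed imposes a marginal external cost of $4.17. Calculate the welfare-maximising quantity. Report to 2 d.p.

Social marginal benefit = demand − MEC = 229.51 - 0.99q.
Set SMB = MC: 229.51 - 0.99q = 16.82 + 0.24q → q* = 172.9187.

q* = 172.92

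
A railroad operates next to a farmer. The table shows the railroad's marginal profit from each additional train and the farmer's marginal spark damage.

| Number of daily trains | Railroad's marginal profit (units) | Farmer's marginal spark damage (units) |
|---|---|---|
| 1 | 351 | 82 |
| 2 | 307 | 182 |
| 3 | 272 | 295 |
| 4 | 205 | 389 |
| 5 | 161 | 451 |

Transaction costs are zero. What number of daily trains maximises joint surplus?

2

Bargaining reaches the level where marginal profit last exceeds marginal spark damage.
That holds through level 2 (307 ≥ 182) but not at 3 (272 < 295).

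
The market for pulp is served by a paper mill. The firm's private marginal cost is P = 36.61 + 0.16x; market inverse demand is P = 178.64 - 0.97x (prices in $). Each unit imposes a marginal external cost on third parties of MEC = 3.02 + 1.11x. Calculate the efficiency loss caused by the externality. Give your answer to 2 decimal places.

DWL = $4534.95

Market equilibrium (private): 36.61 + 0.16x = 178.64 - 0.97x → x_m = 125.6903.
Social marginal cost = private MC + MEC = 39.63 + 1.27x.
Set SMC = demand: 39.63 + 1.27x = 178.64 - 0.97x → x* = 62.0580.
Height of the DWL triangle at x_m is SMC(x_m) − demand(x_m) = MEC(x_m) = 142.5362.
DWL = ½ × 63.6323 × 142.5362 = 4534.9531.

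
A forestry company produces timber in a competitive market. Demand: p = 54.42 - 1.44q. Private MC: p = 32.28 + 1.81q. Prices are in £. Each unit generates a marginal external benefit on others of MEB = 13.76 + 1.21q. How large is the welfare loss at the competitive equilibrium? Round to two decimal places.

Market equilibrium (private): 32.28 + 1.81q = 54.42 - 1.44q → q_m = 6.8123.
Social marginal cost = private MC − MEB = 18.52 + 0.60q.
Set SMC = demand: 18.52 + 0.60q = 54.42 - 1.44q → q* = 17.5980.
The loss is the area between SMC and demand from q* to q_m; with linear curves that's a triangle of height MEB(q_m).
DWL = ½ × 10.7857 × 22.0029 = 118.6583.

DWL = £118.66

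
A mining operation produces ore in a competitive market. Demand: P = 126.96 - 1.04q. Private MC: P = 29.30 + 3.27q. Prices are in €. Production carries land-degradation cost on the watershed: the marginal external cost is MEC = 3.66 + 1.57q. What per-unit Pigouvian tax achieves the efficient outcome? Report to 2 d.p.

Social marginal cost = private MC + MEC = 32.96 + 4.84q.
Set SMC = demand: 32.96 + 4.84q = 126.96 - 1.04q → q* = 15.9864.
The Pigouvian tax equals MEC at q*: 3.66 + 1.57×15.9864 = 28.7586.

tax = €28.76 per unit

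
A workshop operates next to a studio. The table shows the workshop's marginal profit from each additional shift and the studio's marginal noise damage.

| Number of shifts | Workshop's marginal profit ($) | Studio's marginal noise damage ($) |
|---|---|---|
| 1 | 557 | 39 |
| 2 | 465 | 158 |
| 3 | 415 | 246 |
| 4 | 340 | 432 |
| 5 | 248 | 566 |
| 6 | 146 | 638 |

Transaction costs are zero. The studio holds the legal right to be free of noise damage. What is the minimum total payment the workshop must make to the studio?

$443

Efficient level: marginal profit ≥ marginal noise damage through level 3, so k* = 3.
With the studio holding the right, the workshop must at least compensate total damage at k*: 39 + 158 + 246 = 443.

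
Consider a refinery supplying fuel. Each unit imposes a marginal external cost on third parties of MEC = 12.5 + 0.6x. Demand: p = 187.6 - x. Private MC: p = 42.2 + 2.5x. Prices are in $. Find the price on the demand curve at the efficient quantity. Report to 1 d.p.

Social marginal cost = private MC + MEC = 54.7 + 3.1x.
Set SMC = demand: 54.7 + 3.1x = 187.6 - x → x* = 32.4146.
Consumer price on the demand curve at x*: 187.6 − 1.0×32.4146 = 155.1854.

P = $155.2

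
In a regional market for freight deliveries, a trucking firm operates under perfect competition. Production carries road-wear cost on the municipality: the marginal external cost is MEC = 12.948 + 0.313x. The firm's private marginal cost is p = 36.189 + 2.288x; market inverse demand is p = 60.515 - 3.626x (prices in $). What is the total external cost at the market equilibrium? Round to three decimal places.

Market equilibrium (private): 36.189 + 2.288x = 60.515 - 3.626x → x_m = 4.1133.
Total external cost = ∫₀^{x_m} (12.948 + 0.313x) dx = 12.948×4.1133 + ½×0.313×4.1133² = 55.9069.

$55.907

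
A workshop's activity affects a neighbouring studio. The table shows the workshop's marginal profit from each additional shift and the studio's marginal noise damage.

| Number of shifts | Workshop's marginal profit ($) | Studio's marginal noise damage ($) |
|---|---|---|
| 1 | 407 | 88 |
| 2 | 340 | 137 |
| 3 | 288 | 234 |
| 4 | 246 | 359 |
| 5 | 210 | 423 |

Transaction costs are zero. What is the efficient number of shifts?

3

Bargaining reaches the level where marginal profit last exceeds marginal noise damage.
That holds through level 3 (288 ≥ 234) but not at 4 (246 < 359).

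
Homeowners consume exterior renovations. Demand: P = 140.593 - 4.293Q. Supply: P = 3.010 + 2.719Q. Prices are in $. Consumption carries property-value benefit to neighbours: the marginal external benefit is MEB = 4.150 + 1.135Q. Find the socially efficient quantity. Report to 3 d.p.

Q* = 24.117

Social marginal benefit = demand + MEB = 144.743 - 3.158Q.
Set SMB = MC: 144.743 - 3.158Q = 3.010 + 2.719Q → Q* = 24.1166.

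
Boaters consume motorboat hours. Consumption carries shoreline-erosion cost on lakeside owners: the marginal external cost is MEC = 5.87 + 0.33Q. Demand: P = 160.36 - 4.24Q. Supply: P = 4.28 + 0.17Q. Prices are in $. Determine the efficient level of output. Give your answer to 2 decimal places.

Q* = 31.69

Social marginal benefit = demand − MEC = 154.49 - 4.57Q.
Set SMB = MC: 154.49 - 4.57Q = 4.28 + 0.17Q → Q* = 31.6899.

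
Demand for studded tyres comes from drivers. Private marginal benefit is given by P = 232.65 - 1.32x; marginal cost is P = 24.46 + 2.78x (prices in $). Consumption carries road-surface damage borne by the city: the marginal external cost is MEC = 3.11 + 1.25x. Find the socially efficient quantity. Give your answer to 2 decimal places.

x* = 38.33

Social marginal benefit = demand − MEC = 229.54 - 2.57x.
Set SMB = MC: 229.54 - 2.57x = 24.46 + 2.78x → x* = 38.3327.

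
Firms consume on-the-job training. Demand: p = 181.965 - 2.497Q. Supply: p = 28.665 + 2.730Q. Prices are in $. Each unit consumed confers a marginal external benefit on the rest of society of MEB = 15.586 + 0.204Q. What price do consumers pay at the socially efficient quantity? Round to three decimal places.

P = $98.010

Social marginal benefit = demand + MEB = 197.551 - 2.293Q.
Set SMB = MC: 197.551 - 2.293Q = 28.665 + 2.730Q → Q* = 33.6225.
Consumer price on the demand curve at Q*: 181.965 − 2.497×33.6225 = 98.0096.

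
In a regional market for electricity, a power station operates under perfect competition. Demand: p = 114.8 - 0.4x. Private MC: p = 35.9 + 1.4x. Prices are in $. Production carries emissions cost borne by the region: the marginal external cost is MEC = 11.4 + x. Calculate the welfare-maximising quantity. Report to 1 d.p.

Social marginal cost = private MC + MEC = 47.3 + 2.4x.
Set SMC = demand: 47.3 + 2.4x = 114.8 - 0.4x → x* = 24.1071.

x* = 24.1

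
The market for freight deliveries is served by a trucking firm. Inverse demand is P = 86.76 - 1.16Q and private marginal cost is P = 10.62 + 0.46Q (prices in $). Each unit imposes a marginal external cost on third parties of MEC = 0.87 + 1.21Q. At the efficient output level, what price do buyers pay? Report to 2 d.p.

P = $55.91

Social marginal cost = private MC + MEC = 11.49 + 1.67Q.
Set SMC = demand: 11.49 + 1.67Q = 86.76 - 1.16Q → Q* = 26.5972.
Consumer price on the demand curve at Q*: 86.76 − 1.16×26.5972 = 55.9072.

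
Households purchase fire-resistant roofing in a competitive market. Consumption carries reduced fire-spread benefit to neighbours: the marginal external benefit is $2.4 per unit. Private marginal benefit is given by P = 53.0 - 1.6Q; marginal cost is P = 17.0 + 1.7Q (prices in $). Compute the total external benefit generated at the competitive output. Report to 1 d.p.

Market equilibrium (private): 17.0 + 1.7Q = 53.0 - 1.6Q → Q_m = 10.9091.
Total external benefit = MEB × Q_m = 2.4 × 10.9091 = 26.1818.

$26.2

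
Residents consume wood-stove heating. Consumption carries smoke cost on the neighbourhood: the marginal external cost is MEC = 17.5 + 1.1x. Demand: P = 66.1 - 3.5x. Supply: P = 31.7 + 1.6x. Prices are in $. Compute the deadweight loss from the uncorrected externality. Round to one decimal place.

Market equilibrium (private): 31.7 + 1.6x = 66.1 - 3.5x → x_m = 6.7451.
Social marginal benefit = demand − MEC = 48.6 - 4.6x.
Set SMB = MC: 48.6 - 4.6x = 31.7 + 1.6x → x* = 2.7258.
Between x* and x_m the wedge MC − SMB runs linearly from 0 to MEC(x_m), so the loss is a triangle.
DWL = ½ × 4.0193 × 24.9196 = 50.0797.

DWL = $50.1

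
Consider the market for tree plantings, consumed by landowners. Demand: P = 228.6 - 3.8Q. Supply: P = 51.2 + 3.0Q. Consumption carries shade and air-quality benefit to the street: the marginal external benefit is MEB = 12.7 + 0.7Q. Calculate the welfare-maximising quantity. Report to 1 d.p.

Social marginal benefit = demand + MEB = 241.3 - 3.1Q.
Set SMB = MC: 241.3 - 3.1Q = 51.2 + 3.0Q → Q* = 31.1639.

Q* = 31.2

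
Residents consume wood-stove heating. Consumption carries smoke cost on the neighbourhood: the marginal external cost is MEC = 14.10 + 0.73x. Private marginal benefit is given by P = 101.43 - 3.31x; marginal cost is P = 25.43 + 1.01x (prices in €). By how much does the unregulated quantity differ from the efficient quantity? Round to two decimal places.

5.34 units

Market equilibrium (private): 25.43 + 1.01x = 101.43 - 3.31x → x_m = 17.5926.
Social marginal benefit = demand − MEC = 87.33 - 4.04x.
Set SMB = MC: 87.33 - 4.04x = 25.43 + 1.01x → x* = 12.2574.
Gap = |17.5926 − 12.2574| = 5.3352.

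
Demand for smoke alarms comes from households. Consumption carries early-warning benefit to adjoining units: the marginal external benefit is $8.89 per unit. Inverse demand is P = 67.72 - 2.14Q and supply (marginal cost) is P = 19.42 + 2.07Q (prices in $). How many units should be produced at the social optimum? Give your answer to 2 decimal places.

Social marginal benefit = demand + MEB = 76.61 - 2.14Q.
Set SMB = MC: 76.61 - 2.14Q = 19.42 + 2.07Q → Q* = 13.5843.

Q* = 13.58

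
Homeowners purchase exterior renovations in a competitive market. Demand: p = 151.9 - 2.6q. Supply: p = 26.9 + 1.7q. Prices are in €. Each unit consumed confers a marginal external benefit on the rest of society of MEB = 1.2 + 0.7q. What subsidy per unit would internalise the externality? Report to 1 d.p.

Social marginal benefit = demand + MEB = 153.1 - 1.9q.
Set SMB = MC: 153.1 - 1.9q = 26.9 + 1.7q → q* = 35.0556.
The Pigouvian subsidy equals MEB at q*: 1.2 + 0.7×35.0556 = 25.7389.

subsidy = €25.7 per unit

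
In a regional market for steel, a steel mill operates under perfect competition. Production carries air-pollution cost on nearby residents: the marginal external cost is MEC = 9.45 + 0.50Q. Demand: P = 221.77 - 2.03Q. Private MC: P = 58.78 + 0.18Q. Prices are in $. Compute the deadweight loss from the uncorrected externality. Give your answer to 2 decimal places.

Market equilibrium (private): 58.78 + 0.18Q = 221.77 - 2.03Q → Q_m = 73.7511.
Social marginal cost = private MC + MEC = 68.23 + 0.68Q.
Set SMC = demand: 68.23 + 0.68Q = 221.77 - 2.03Q → Q* = 56.6568.
The loss is the area between SMC and demand from Q* to Q_m; with linear curves that's a triangle of height MEC(Q_m).
DWL = ½ × 17.0943 × 46.3256 = 395.9519.

DWL = $395.95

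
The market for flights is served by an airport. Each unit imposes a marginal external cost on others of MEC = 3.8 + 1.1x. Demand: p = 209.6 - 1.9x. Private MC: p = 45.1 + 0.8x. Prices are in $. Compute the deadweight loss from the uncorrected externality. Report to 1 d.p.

Market equilibrium (private): 45.1 + 0.8x = 209.6 - 1.9x → x_m = 60.9259.
Social marginal cost = private MC + MEC = 48.9 + 1.9x.
Set SMC = demand: 48.9 + 1.9x = 209.6 - 1.9x → x* = 42.2895.
Between x* and x_m the wedge SMC − demand runs linearly from 0 to MEC(x_m), so the loss is a triangle.
DWL = ½ × 18.6364 × 70.8185 = 659.9009.

DWL = $659.9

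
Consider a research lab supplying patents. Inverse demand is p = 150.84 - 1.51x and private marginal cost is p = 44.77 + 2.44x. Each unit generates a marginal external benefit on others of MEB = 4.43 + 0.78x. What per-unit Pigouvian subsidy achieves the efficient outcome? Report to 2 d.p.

Social marginal cost = private MC − MEB = 40.34 + 1.66x.
Set SMC = demand: 40.34 + 1.66x = 150.84 - 1.51x → x* = 34.8580.
The Pigouvian subsidy equals MEB at x*: 4.43 + 0.78×34.8580 = 31.6192.

subsidy = 31.62 per unit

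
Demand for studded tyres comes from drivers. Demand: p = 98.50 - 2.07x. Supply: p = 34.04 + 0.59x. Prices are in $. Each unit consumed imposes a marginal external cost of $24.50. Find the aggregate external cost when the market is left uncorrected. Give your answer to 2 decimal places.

Market equilibrium (private): 34.04 + 0.59x = 98.50 - 2.07x → x_m = 24.2331.
Total external cost = MEC × x_m = 24.50 × 24.2331 = 593.7110.

$593.71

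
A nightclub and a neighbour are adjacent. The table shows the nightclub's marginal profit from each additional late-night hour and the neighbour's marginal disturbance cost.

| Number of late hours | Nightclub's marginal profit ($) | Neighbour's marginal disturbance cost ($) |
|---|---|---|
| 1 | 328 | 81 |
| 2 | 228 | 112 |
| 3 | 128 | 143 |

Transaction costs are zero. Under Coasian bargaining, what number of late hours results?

Bargaining reaches the level where marginal profit last exceeds marginal disturbance cost.
That holds through level 2 (228 ≥ 112) but not at 3 (128 < 143).

2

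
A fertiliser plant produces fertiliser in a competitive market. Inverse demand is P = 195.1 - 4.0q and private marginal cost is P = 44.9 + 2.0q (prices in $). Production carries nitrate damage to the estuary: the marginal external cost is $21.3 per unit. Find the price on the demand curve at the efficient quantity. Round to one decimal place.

Social marginal cost = private MC + MEC = 66.2 + 2.0q.
Set SMC = demand: 66.2 + 2.0q = 195.1 - 4.0q → q* = 21.4833.
Consumer price on the demand curve at q*: 195.1 − 4.0×21.4833 = 109.1668.

P = $109.2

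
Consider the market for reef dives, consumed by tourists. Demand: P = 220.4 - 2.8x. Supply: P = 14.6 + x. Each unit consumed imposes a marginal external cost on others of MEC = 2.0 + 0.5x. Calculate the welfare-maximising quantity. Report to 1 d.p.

Social marginal benefit = demand − MEC = 218.4 - 3.3x.
Set SMB = MC: 218.4 - 3.3x = 14.6 + x → x* = 47.3953.

x* = 47.4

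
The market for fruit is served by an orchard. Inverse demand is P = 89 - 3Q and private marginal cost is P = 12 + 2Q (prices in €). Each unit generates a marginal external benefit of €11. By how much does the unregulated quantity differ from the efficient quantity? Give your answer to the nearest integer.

Market equilibrium (private): 12 + 2Q = 89 - 3Q → Q_m = 15.4000.
Social marginal cost = private MC − MEB = 1 + 2Q.
Set SMC = demand: 1 + 2Q = 89 - 3Q → Q* = 17.6000.
Gap = |15.4000 − 17.6000| = 2.2000.

2 units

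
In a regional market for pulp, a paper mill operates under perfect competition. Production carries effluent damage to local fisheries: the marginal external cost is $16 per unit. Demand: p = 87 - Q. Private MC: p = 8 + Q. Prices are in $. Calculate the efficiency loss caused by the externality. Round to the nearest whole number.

Market equilibrium (private): 8 + Q = 87 - Q → Q_m = 39.5000.
Social marginal cost = private MC + MEC = 24 + Q.
Set SMC = demand: 24 + Q = 87 - Q → Q* = 31.5000.
Height of the DWL triangle at Q_m is SMC(Q_m) − demand(Q_m) = MEC(Q_m) = 16.0000.
DWL = ½ × 8.0000 × 16.0000 = 64.0000.

DWL = $64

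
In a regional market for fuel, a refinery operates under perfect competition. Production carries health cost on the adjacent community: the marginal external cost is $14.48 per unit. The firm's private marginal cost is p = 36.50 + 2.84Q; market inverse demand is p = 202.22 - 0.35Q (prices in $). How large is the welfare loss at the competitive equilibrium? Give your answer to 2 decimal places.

Market equilibrium (private): 36.50 + 2.84Q = 202.22 - 0.35Q → Q_m = 51.9498.
Social marginal cost = private MC + MEC = 50.98 + 2.84Q.
Set SMC = demand: 50.98 + 2.84Q = 202.22 - 0.35Q → Q* = 47.4107.
The loss is the area between SMC and demand from Q* to Q_m; with linear curves that's a triangle of height MEC(Q_m).
DWL = ½ × 4.5391 × 14.4800 = 32.8631.

DWL = $32.86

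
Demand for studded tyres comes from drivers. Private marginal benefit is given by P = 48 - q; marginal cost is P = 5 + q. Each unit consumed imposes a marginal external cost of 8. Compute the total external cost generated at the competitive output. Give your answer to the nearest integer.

Market equilibrium (private): 5 + q = 48 - q → q_m = 21.5000.
Total external cost = MEC × q_m = 8 × 21.5000 = 172.0000.

172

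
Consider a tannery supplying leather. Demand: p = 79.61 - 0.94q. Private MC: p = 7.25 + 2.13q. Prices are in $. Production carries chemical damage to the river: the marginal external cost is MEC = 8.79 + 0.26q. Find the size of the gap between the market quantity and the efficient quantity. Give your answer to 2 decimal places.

Market equilibrium (private): 7.25 + 2.13q = 79.61 - 0.94q → q_m = 23.5700.
Social marginal cost = private MC + MEC = 16.04 + 2.39q.
Set SMC = demand: 16.04 + 2.39q = 79.61 - 0.94q → q* = 19.0901.
Gap = |23.5700 − 19.0901| = 4.4799.

4.48 units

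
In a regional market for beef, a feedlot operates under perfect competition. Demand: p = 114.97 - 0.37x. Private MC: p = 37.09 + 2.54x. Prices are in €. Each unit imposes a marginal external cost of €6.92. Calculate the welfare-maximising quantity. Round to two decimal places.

x* = 24.38

Social marginal cost = private MC + MEC = 44.01 + 2.54x.
Set SMC = demand: 44.01 + 2.54x = 114.97 - 0.37x → x* = 24.3849.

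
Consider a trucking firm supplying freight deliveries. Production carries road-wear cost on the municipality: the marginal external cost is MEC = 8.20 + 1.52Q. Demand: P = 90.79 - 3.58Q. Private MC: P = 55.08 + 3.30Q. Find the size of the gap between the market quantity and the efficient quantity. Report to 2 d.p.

Market equilibrium (private): 55.08 + 3.30Q = 90.79 - 3.58Q → Q_m = 5.1904.
Social marginal cost = private MC + MEC = 63.28 + 4.82Q.
Set SMC = demand: 63.28 + 4.82Q = 90.79 - 3.58Q → Q* = 3.2750.
Gap = |5.1904 − 3.2750| = 1.9154.

1.92 units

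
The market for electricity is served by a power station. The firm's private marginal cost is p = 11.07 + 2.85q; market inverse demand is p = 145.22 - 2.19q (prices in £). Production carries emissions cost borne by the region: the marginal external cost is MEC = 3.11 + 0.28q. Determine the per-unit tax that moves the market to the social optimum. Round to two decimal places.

tax = £10.01 per unit

Social marginal cost = private MC + MEC = 14.18 + 3.13q.
Set SMC = demand: 14.18 + 3.13q = 145.22 - 2.19q → q* = 24.6316.
The Pigouvian tax equals MEC at q*: 3.11 + 0.28×24.6316 = 10.0068.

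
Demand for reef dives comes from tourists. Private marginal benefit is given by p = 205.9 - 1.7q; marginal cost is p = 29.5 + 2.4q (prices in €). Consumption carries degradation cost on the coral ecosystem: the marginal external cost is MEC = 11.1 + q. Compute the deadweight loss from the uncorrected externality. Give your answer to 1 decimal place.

Market equilibrium (private): 29.5 + 2.4q = 205.9 - 1.7q → q_m = 43.0244.
Social marginal benefit = demand − MEC = 194.8 - 2.7q.
Set SMB = MC: 194.8 - 2.7q = 29.5 + 2.4q → q* = 32.4118.
Between q* and q_m the wedge MC − SMB runs linearly from 0 to MEC(q_m), so the loss is a triangle.
DWL = ½ × 10.6126 × 54.1244 = 287.2003.

DWL = €287.2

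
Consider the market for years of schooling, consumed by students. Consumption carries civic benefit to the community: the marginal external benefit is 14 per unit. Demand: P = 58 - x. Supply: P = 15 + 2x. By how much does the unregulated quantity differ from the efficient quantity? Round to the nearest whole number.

Market equilibrium (private): 15 + 2x = 58 - x → x_m = 14.3333.
Social marginal benefit = demand + MEB = 72 - x.
Set SMB = MC: 72 - x = 15 + 2x → x* = 19.0000.
Gap = |14.3333 − 19.0000| = 4.6667.

5 units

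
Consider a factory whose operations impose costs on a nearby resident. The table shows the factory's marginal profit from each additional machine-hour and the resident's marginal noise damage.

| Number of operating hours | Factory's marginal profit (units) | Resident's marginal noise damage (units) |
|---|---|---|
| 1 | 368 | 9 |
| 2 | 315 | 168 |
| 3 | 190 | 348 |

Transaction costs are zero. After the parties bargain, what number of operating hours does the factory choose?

Bargaining reaches the level where marginal profit last exceeds marginal noise damage.
That holds through level 2 (315 ≥ 168) but not at 3 (190 < 348).

2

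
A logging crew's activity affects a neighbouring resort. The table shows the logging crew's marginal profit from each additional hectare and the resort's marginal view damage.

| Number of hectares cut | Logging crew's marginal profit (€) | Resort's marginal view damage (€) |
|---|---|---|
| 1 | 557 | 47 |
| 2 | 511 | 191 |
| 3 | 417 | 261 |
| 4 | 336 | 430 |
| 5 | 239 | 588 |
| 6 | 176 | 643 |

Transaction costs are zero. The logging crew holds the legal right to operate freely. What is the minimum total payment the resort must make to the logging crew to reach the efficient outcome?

Left alone the logging crew would choose level 6 (marginal profit stays positive).
Efficient level: k* = 3 (marginal profit ≥ marginal view damage through 3).
The resort must at least cover the logging crew's forgone profit from cutting 6→3: 336 + 239 + 176 = 751.

€751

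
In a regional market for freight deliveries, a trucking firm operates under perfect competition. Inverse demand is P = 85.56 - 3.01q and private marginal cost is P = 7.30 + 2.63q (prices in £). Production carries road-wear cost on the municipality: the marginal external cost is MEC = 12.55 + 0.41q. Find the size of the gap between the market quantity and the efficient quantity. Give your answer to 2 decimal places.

3.01 units

Market equilibrium (private): 7.30 + 2.63q = 85.56 - 3.01q → q_m = 13.8759.
Social marginal cost = private MC + MEC = 19.85 + 3.04q.
Set SMC = demand: 19.85 + 3.04q = 85.56 - 3.01q → q* = 10.8612.
Gap = |13.8759 − 10.8612| = 3.0147.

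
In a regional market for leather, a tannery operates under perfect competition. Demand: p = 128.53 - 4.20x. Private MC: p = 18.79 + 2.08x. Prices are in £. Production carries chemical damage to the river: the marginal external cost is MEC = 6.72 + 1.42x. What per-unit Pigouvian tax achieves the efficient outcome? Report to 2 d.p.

tax = £25.72 per unit

Social marginal cost = private MC + MEC = 25.51 + 3.50x.
Set SMC = demand: 25.51 + 3.50x = 128.53 - 4.20x → x* = 13.3792.
The Pigouvian tax equals MEC at x*: 6.72 + 1.42×13.3792 = 25.7185.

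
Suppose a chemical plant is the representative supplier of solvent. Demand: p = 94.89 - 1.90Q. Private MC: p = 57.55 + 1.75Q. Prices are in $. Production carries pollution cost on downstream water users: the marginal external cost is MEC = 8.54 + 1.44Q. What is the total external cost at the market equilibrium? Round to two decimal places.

Market equilibrium (private): 57.55 + 1.75Q = 94.89 - 1.90Q → Q_m = 10.2301.
Total external cost = ∫₀^{Q_m} (8.54 + 1.44Q) dQ = 8.54×10.2301 + ½×1.44×10.2301² = 162.7166.

$162.72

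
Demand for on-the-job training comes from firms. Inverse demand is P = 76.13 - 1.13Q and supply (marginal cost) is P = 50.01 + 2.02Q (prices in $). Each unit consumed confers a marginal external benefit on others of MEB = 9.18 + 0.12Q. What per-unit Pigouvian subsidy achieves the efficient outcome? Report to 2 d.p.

Social marginal benefit = demand + MEB = 85.31 - 1.01Q.
Set SMB = MC: 85.31 - 1.01Q = 50.01 + 2.02Q → Q* = 11.6502.
The Pigouvian subsidy equals MEB at Q*: 9.18 + 0.12×11.6502 = 10.5780.

subsidy = $10.58 per unit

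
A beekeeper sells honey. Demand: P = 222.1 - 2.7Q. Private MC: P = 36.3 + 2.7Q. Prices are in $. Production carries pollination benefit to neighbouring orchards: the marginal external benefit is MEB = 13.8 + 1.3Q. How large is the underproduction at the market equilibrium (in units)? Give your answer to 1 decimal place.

Market equilibrium (private): 36.3 + 2.7Q = 222.1 - 2.7Q → Q_m = 34.4074.
Social marginal cost = private MC − MEB = 22.5 + 1.4Q.
Set SMC = demand: 22.5 + 1.4Q = 222.1 - 2.7Q → Q* = 48.6829.
Gap = |34.4074 − 48.6829| = 14.2755.

14.3 units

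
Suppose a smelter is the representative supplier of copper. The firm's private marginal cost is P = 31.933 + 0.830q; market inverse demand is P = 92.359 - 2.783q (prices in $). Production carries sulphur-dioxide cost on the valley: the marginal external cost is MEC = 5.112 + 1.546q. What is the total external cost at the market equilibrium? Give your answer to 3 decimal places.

Market equilibrium (private): 31.933 + 0.830q = 92.359 - 2.783q → q_m = 16.7246.
Total external cost = ∫₀^{q_m} (5.112 + 1.546q) dq = 5.112×16.7246 + ½×1.546×16.7246² = 301.7137.

$301.714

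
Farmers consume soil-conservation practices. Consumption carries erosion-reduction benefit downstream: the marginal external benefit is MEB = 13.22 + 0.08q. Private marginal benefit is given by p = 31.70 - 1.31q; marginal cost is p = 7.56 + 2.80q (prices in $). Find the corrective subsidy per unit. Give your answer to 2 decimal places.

subsidy = $13.96 per unit

Social marginal benefit = demand + MEB = 44.92 - 1.23q.
Set SMB = MC: 44.92 - 1.23q = 7.56 + 2.80q → q* = 9.2705.
The Pigouvian subsidy equals MEB at q*: 13.22 + 0.08×9.2705 = 13.9616.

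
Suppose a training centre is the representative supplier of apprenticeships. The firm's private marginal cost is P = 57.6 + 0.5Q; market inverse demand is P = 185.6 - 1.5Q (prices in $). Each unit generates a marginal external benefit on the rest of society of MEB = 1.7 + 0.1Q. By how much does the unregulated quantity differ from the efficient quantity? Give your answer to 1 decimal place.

Market equilibrium (private): 57.6 + 0.5Q = 185.6 - 1.5Q → Q_m = 64.0000.
Social marginal cost = private MC − MEB = 55.9 + 0.4Q.
Set SMC = demand: 55.9 + 0.4Q = 185.6 - 1.5Q → Q* = 68.2632.
Gap = |64.0000 − 68.2632| = 4.2632.

4.3 units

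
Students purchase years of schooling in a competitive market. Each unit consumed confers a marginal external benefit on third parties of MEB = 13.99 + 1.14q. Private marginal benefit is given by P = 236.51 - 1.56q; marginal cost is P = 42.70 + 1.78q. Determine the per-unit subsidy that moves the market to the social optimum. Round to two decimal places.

subsidy = 121.67 per unit

Social marginal benefit = demand + MEB = 250.50 - 0.42q.
Set SMB = MC: 250.50 - 0.42q = 42.70 + 1.78q → q* = 94.4545.
The Pigouvian subsidy equals MEB at q*: 13.99 + 1.14×94.4545 = 121.6681.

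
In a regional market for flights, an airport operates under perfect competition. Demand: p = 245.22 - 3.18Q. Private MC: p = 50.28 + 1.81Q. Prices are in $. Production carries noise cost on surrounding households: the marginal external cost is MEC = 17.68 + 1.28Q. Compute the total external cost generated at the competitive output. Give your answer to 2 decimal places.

$1667.43

Market equilibrium (private): 50.28 + 1.81Q = 245.22 - 3.18Q → Q_m = 39.0661.
Total external cost = ∫₀^{Q_m} (17.68 + 1.28Q) dQ = 17.68×39.0661 + ½×1.28×39.0661² = 1667.4312.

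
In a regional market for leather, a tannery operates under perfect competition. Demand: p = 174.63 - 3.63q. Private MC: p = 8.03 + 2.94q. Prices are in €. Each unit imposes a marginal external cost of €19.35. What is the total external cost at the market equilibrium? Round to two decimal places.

Market equilibrium (private): 8.03 + 2.94q = 174.63 - 3.63q → q_m = 25.3577.
Total external cost = MEC × q_m = 19.35 × 25.3577 = 490.6715.

€490.67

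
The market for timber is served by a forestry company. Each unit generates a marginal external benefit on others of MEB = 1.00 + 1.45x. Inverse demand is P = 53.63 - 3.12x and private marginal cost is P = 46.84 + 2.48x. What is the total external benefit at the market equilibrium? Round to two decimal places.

Market equilibrium (private): 46.84 + 2.48x = 53.63 - 3.12x → x_m = 1.2125.
Total external benefit = ∫₀^{x_m} (1.00 + 1.45x) dx = 1.00×1.2125 + ½×1.45×1.2125² = 2.2784.

2.28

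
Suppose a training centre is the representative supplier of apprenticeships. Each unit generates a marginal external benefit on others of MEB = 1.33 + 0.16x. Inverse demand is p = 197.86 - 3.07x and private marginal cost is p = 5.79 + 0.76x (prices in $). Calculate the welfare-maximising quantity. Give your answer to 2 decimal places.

Social marginal cost = private MC − MEB = 4.46 + 0.60x.
Set SMC = demand: 4.46 + 0.60x = 197.86 - 3.07x → x* = 52.6975.

x* = 52.70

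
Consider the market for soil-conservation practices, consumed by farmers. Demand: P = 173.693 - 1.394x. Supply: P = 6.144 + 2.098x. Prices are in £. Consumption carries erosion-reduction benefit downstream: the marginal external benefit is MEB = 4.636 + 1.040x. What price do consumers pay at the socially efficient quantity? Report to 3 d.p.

P = £75.803

Social marginal benefit = demand + MEB = 178.329 - 0.354x.
Set SMB = MC: 178.329 - 0.354x = 6.144 + 2.098x → x* = 70.2223.
Consumer price on the demand curve at x*: 173.693 − 1.394×70.2223 = 75.8031.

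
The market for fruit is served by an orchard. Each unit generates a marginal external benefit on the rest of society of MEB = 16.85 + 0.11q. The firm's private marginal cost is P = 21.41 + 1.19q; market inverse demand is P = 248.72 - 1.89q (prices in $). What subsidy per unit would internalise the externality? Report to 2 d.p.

Social marginal cost = private MC − MEB = 4.56 + 1.08q.
Set SMC = demand: 4.56 + 1.08q = 248.72 - 1.89q → q* = 82.2088.
The Pigouvian subsidy equals MEB at q*: 16.85 + 0.11×82.2088 = 25.8930.

subsidy = $25.89 per unit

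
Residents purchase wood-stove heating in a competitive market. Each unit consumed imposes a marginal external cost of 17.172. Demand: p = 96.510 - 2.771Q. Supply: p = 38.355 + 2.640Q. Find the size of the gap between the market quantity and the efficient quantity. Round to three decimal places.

3.174 units

Market equilibrium (private): 38.355 + 2.640Q = 96.510 - 2.771Q → Q_m = 10.7476.
Social marginal benefit = demand − MEC = 79.338 - 2.771Q.
Set SMB = MC: 79.338 - 2.771Q = 38.355 + 2.640Q → Q* = 7.5740.
Gap = |10.7476 − 7.5740| = 3.1736.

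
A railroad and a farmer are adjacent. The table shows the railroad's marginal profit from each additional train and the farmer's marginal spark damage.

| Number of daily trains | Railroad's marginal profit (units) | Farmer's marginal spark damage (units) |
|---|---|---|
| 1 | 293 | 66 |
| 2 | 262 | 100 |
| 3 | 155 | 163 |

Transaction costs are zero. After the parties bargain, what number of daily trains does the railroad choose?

2

Bargaining reaches the level where marginal profit last exceeds marginal spark damage.
That holds through level 2 (262 ≥ 100) but not at 3 (155 < 163).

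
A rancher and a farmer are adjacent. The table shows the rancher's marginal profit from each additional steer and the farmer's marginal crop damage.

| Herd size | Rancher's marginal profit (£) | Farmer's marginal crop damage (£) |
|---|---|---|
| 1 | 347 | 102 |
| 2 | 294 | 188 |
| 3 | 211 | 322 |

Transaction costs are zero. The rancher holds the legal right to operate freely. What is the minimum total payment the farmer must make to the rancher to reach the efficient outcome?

Left alone the rancher would choose level 3 (marginal profit stays positive).
Efficient level: k* = 2 (marginal profit ≥ marginal crop damage through 2).
The farmer must at least cover the rancher's forgone profit from cutting 3→2: 211 = 211.

£211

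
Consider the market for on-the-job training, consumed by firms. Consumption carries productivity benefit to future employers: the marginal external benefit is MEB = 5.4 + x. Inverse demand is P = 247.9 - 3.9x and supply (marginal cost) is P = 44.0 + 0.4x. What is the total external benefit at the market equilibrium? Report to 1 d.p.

1380.3

Market equilibrium (private): 44.0 + 0.4x = 247.9 - 3.9x → x_m = 47.4186.
Total external benefit = ∫₀^{x_m} (5.4 + 1.0x) dx = 5.4×47.4186 + ½×1.0×47.4186² = 1380.3223.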